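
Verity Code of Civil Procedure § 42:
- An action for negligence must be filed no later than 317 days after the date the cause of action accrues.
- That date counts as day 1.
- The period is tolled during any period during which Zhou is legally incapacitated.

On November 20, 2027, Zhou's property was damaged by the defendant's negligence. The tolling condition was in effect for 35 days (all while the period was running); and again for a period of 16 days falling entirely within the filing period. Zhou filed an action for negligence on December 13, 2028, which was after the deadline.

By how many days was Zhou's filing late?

22 days

Counting November 20, 2027 as day 1, day 317 is October 1, 2028.
Tolling adds 35 days: October 1, 2028 + 35 days = November 5, 2028.
Tolling adds 16 days: November 5, 2028 + 16 days = November 21, 2028.
The deadline is November 21, 2028; from November 21, 2028 to December 13, 2028 is 22 days.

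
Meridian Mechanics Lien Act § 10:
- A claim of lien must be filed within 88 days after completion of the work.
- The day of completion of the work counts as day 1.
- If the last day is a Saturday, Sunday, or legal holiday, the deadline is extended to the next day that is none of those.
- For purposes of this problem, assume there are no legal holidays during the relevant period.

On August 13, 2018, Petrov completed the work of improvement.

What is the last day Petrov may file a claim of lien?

Counting August 13, 2018 as day 1, day 88 is November 8, 2018.
November 8, 2018 is a Thursday and not a legal holiday, so no extension applies.

November 8, 2018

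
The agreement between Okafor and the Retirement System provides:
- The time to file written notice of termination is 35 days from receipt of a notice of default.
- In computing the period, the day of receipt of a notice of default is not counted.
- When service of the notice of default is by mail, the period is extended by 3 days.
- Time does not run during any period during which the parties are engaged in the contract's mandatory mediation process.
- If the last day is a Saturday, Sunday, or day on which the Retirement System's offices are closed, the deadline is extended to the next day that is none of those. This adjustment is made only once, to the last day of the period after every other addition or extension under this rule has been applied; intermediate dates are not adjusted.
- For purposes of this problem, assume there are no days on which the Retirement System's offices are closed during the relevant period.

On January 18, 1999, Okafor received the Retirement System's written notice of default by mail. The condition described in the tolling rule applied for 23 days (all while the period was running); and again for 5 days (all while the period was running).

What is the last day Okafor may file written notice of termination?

March 25, 1999

35 days after January 18, 1999 is February 22, 1999.
Service was by mail, adding 3 days: February 22, 1999 + 3 days = February 25, 1999.
Tolling adds 23 days: February 25, 1999 + 23 days = March 20, 1999.
Tolling adds 5 days: March 20, 1999 + 5 days = March 25, 1999.
March 25, 1999 is a Thursday and not a day on which the Retirement System's offices are closed, so no extension applies.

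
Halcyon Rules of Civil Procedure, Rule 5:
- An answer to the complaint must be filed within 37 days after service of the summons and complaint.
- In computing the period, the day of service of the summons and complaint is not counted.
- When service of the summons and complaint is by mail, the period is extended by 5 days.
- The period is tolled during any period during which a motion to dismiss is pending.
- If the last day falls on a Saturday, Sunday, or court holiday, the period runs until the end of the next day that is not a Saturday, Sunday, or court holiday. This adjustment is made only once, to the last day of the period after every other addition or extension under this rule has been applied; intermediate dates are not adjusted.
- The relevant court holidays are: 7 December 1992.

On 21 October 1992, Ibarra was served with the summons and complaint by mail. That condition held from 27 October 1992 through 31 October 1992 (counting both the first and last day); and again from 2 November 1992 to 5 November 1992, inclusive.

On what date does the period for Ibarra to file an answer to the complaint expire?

37 days after 21 October 1992 is November 27, 1992.
Service was by mail, adding 5 days: November 27, 1992 + 5 days = December 2, 1992.
From October 27, 1992 through October 31, 1992 inclusive is 5 days; tolling adds 5 days: December 2, 1992 + 5 days = December 7, 1992.
From November 2, 1992 through November 5, 1992 inclusive is 4 days; tolling adds 4 days: December 7, 1992 + 4 days = December 11, 1992.
December 11, 1992 is a Friday and not a court holiday, so no extension applies.

December 11, 1992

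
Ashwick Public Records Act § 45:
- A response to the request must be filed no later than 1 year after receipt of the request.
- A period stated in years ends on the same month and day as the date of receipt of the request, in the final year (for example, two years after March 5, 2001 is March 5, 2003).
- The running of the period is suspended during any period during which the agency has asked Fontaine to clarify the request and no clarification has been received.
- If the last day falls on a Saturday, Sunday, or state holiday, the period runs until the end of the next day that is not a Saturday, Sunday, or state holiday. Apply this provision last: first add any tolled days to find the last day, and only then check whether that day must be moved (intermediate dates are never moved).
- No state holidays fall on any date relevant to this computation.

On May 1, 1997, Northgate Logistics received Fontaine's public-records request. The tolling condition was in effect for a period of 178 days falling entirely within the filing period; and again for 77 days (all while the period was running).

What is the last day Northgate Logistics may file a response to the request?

January 11, 1999

1 year after May 1, 1997 is May 1, 1998.
Tolling adds 178 days: May 1, 1998 + 178 days = October 26, 1998.
Tolling adds 77 days: October 26, 1998 + 77 days = January 11, 1999.
January 11, 1999 is a Monday and not a state holiday, so no extension applies.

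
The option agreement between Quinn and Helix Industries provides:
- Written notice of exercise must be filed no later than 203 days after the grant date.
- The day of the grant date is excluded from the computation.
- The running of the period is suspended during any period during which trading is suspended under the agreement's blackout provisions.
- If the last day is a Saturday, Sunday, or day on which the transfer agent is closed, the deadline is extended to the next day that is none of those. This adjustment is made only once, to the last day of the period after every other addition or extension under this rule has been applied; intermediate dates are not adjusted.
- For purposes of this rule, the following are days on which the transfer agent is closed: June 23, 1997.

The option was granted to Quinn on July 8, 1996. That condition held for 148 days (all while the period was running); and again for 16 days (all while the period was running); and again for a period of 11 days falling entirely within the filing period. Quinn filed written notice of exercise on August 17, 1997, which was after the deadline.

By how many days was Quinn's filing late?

27 days

203 days after July 8, 1996 is January 27, 1997.
Tolling adds 148 days: January 27, 1997 + 148 days = June 24, 1997.
Tolling adds 16 days: June 24, 1997 + 16 days = July 10, 1997.
Tolling adds 11 days: July 10, 1997 + 11 days = July 21, 1997.
July 21, 1997 is a Monday and not a day on which the transfer agent is closed, so no extension applies.
The deadline is July 21, 1997; from July 21, 1997 to August 17, 1997 is 27 days.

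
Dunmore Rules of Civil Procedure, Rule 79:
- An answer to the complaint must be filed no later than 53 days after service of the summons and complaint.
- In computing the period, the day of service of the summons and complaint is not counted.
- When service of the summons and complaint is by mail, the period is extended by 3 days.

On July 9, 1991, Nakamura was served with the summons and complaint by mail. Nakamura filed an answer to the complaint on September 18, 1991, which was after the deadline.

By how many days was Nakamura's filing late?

15 days

53 days after July 9, 1991 is August 31, 1991.
Service was by mail, adding 3 days: August 31, 1991 + 3 days = September 3, 1991.
The deadline is September 3, 1991; from September 3, 1991 to September 18, 1991 is 15 days.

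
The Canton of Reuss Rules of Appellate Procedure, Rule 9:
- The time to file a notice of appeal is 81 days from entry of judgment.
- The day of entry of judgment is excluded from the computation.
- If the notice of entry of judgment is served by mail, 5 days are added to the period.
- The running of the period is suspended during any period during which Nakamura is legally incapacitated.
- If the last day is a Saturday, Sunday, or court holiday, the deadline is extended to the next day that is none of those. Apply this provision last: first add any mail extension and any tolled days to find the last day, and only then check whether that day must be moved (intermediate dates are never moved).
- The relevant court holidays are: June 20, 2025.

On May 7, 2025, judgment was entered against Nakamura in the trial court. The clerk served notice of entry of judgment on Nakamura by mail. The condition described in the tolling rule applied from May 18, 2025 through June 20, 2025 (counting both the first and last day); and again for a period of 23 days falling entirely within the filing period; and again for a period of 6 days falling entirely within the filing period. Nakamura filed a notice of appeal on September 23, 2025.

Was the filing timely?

Yes

81 days after May 7, 2025 is July 27, 2025.
Service was by mail, adding 5 days: July 27, 2025 + 5 days = August 1, 2025.
From May 18, 2025 through June 20, 2025 inclusive is 34 days; tolling adds 34 days: August 1, 2025 + 34 days = September 4, 2025.
Tolling adds 23 days: September 4, 2025 + 23 days = September 27, 2025.
Tolling adds 6 days: September 27, 2025 + 6 days = October 3, 2025.
October 3, 2025 is a Friday and not a court holiday, so no extension applies.
The deadline is October 3, 2025; the filing on September 23, 2025 is on or before that date.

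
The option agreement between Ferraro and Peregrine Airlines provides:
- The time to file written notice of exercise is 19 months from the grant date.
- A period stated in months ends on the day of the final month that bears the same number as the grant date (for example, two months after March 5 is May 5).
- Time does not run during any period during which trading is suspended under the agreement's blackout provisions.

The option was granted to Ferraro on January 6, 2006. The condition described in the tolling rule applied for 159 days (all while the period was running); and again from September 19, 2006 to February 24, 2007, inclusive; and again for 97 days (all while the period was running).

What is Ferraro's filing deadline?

19 months after January 6, 2006 is August 6, 2007.
Tolling adds 159 days: August 6, 2007 + 159 days = January 12, 2008.
From September 19, 2006 through February 24, 2007 inclusive is 159 days; tolling adds 159 days: January 12, 2008 + 159 days = June 19, 2008.
Tolling adds 97 days: June 19, 2008 + 97 days = September 24, 2008.

September 24, 2008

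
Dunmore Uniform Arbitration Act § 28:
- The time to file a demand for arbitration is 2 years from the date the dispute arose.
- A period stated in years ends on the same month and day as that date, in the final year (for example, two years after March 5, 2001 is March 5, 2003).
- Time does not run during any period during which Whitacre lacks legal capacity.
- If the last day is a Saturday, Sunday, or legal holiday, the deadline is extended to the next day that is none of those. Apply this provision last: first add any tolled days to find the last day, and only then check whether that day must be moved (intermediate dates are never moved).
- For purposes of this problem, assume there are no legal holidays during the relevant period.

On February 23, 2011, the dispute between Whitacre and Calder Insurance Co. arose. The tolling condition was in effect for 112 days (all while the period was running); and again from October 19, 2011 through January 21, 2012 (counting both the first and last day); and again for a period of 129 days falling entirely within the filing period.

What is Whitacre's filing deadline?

January 27, 2014

2 years after February 23, 2011 is February 23, 2013.
Tolling adds 112 days: February 23, 2013 + 112 days = June 15, 2013.
From October 19, 2011 through January 21, 2012 inclusive is 95 days; tolling adds 95 days: June 15, 2013 + 95 days = September 18, 2013.
Tolling adds 129 days: September 18, 2013 + 129 days = January 25, 2014.
January 25, 2014 is Saturday; January 26, 2014 is Sunday. The next qualifying day is January 27, 2014.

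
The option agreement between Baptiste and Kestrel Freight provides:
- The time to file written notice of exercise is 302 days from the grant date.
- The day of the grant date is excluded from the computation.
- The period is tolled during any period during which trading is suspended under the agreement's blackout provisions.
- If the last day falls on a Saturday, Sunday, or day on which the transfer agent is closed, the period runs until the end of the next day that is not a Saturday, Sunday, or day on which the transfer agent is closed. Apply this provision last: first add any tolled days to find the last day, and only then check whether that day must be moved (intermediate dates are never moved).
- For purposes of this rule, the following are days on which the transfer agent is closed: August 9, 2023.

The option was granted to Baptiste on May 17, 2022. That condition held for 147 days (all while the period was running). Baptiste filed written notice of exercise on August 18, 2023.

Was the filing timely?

No

302 days after May 17, 2022 is March 15, 2023.
Tolling adds 147 days: March 15, 2023 + 147 days = August 9, 2023.
August 9, 2023 is a listed holiday. The next qualifying day is August 10, 2023.
The deadline is August 10, 2023; the filing on August 18, 2023 is after that date.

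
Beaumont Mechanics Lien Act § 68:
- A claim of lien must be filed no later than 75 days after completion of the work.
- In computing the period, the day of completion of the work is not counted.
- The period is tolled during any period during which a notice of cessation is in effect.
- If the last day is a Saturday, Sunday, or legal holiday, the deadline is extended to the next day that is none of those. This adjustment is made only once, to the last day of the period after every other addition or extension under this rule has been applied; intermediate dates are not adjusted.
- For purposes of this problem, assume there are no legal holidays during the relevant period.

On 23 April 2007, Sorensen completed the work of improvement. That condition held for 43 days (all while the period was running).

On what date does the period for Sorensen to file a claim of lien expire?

August 20, 2007

75 days after 23 April 2007 is July 7, 2007.
Tolling adds 43 days: July 7, 2007 + 43 days = August 19, 2007.
August 19, 2007 is Sunday. The next qualifying day is August 20, 2007.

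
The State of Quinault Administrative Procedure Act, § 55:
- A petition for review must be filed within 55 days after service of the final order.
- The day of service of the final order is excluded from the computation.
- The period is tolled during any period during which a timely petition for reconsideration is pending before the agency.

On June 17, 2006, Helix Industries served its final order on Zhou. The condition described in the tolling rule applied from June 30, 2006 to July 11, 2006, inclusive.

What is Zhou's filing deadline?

August 23, 2006

55 days after June 17, 2006 is August 11, 2006.
From June 30, 2006 through July 11, 2006 inclusive is 12 days; tolling adds 12 days: August 11, 2006 + 12 days = August 23, 2006.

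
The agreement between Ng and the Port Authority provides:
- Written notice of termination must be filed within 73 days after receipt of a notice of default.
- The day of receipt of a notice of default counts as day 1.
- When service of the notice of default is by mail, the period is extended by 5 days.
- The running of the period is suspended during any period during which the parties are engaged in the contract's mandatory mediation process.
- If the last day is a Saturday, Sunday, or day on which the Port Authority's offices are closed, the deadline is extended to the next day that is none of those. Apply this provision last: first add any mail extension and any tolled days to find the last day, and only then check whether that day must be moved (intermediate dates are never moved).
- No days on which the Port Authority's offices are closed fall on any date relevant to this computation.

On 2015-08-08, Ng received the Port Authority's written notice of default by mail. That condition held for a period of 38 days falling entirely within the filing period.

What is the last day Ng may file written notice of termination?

December 1, 2015

Counting 2015-08-08 as day 1, day 73 is October 19, 2015.
Service was by mail, adding 5 days: October 19, 2015 + 5 days = October 24, 2015.
Tolling adds 38 days: October 24, 2015 + 38 days = December 1, 2015.
December 1, 2015 is a Tuesday and not a day on which the Port Authority's offices are closed, so no extension applies.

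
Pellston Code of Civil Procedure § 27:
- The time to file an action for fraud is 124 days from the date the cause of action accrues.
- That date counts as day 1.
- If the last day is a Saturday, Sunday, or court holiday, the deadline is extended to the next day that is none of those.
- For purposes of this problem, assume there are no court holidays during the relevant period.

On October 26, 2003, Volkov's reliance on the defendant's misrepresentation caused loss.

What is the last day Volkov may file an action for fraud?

February 26, 2004

Counting October 26, 2003 as day 1, day 124 is February 26, 2004.
February 26, 2004 is a Thursday and not a court holiday, so no extension applies.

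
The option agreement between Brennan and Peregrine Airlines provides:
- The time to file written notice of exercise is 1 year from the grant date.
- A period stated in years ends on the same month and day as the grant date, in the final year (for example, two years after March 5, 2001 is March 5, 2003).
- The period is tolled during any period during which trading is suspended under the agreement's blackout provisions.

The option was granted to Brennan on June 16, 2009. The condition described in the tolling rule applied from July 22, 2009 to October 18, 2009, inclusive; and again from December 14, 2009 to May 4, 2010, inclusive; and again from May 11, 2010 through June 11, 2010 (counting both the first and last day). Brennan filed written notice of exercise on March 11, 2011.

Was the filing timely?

No

1 year after June 16, 2009 is June 16, 2010.
From July 22, 2009 through October 18, 2009 inclusive is 89 days; tolling adds 89 days: June 16, 2010 + 89 days = September 13, 2010.
From December 14, 2009 through May 4, 2010 inclusive is 142 days; tolling adds 142 days: September 13, 2010 + 142 days = February 2, 2011.
From May 11, 2010 through June 11, 2010 inclusive is 32 days; tolling adds 32 days: February 2, 2011 + 32 days = March 6, 2011.
The deadline is March 6, 2011; the filing on March 11, 2011 is after that date.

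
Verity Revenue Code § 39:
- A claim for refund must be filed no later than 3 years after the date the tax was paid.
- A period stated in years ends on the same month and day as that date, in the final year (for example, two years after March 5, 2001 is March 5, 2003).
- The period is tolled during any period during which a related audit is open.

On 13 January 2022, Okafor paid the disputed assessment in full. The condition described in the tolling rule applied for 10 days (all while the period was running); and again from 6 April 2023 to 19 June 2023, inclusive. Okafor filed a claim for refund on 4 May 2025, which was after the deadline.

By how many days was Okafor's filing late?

3 years after 13 January 2022 is January 13, 2025.
Tolling adds 10 days: January 13, 2025 + 10 days = January 23, 2025.
From April 6, 2023 through June 19, 2023 inclusive is 75 days; tolling adds 75 days: January 23, 2025 + 75 days = April 8, 2025.
The deadline is April 8, 2025; from April 8, 2025 to May 4, 2025 is 26 days.

26 days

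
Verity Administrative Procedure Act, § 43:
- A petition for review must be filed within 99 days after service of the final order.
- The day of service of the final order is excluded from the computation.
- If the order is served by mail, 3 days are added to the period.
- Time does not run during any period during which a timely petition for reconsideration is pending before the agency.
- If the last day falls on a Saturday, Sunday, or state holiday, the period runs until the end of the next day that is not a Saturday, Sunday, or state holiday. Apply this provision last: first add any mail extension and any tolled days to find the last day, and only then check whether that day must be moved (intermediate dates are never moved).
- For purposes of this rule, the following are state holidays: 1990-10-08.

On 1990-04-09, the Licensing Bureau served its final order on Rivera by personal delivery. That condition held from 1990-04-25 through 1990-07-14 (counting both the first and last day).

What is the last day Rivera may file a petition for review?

99 days after 1990-04-09 is July 17, 1990.
Service was not by mail, so no mail extension applies.
From April 25, 1990 through July 14, 1990 inclusive is 81 days; tolling adds 81 days: July 17, 1990 + 81 days = October 6, 1990.
October 6, 1990 is Saturday; October 7, 1990 is Sunday; October 8, 1990 is a listed holiday. The next qualifying day is October 9, 1990.

October 9, 1990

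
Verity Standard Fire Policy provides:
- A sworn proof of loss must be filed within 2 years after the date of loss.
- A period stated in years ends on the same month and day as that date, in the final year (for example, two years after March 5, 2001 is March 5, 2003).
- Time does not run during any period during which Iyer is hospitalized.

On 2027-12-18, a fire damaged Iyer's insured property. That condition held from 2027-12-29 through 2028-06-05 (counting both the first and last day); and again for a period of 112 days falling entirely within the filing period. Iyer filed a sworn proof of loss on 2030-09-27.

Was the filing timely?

2 years after 2027-12-18 is December 18, 2029.
From December 29, 2027 through June 5, 2028 inclusive is 160 days; tolling adds 160 days: December 18, 2029 + 160 days = May 27, 2030.
Tolling adds 112 days: May 27, 2030 + 112 days = September 16, 2030.
The deadline is September 16, 2030; the filing on September 27, 2030 is after that date.

No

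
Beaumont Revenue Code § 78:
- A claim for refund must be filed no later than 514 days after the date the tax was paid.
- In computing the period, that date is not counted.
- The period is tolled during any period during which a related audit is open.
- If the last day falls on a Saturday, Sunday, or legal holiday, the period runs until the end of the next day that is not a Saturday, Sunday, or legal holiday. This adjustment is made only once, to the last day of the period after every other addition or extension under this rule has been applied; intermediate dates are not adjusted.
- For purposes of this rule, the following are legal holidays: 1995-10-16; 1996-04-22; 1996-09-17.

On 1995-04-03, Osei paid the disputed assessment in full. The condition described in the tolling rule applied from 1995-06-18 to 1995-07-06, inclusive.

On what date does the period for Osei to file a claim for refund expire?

September 18, 1996

514 days after 1995-04-03 is August 29, 1996.
From June 18, 1995 through July 6, 1995 inclusive is 19 days; tolling adds 19 days: August 29, 1996 + 19 days = September 17, 1996.
September 17, 1996 is a listed holiday. The next qualifying day is September 18, 1996.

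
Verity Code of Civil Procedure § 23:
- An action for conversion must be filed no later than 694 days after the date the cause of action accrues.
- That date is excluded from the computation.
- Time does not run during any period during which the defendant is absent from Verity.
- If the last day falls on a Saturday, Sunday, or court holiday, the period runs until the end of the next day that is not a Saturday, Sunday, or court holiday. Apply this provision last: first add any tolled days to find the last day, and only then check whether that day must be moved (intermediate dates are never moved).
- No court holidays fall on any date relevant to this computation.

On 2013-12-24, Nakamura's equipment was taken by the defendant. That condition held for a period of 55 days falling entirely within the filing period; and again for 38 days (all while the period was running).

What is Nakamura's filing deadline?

February 19, 2016

694 days after 2013-12-24 is November 18, 2015.
Tolling adds 55 days: November 18, 2015 + 55 days = January 12, 2016.
Tolling adds 38 days: January 12, 2016 + 38 days = February 19, 2016.
February 19, 2016 is a Friday and not a court holiday, so no extension applies.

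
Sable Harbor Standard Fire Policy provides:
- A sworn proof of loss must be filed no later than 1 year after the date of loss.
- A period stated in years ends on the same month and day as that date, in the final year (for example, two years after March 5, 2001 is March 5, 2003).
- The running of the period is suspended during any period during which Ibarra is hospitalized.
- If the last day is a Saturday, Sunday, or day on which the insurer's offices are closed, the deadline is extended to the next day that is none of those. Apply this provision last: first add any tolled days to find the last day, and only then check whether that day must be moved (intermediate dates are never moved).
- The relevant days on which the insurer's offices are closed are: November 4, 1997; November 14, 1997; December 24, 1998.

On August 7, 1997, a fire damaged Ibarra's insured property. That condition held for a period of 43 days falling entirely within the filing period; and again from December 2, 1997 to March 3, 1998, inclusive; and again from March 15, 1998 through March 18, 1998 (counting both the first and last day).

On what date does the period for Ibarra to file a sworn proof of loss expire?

1 year after August 7, 1997 is August 7, 1998.
Tolling adds 43 days: August 7, 1998 + 43 days = September 19, 1998.
From December 2, 1997 through March 3, 1998 inclusive is 92 days; tolling adds 92 days: September 19, 1998 + 92 days = December 20, 1998.
From March 15, 1998 through March 18, 1998 inclusive is 4 days; tolling adds 4 days: December 20, 1998 + 4 days = December 24, 1998.
December 24, 1998 is a listed holiday. The next qualifying day is December 25, 1998.

December 25, 1998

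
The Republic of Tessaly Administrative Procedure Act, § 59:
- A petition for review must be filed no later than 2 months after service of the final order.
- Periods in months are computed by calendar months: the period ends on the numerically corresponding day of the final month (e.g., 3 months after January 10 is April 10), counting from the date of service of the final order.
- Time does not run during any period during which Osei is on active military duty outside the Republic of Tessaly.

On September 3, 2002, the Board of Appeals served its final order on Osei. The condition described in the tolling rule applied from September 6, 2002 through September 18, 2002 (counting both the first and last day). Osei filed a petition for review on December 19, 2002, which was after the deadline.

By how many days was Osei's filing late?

2 months after September 3, 2002 is November 3, 2002.
From September 6, 2002 through September 18, 2002 inclusive is 13 days; tolling adds 13 days: November 3, 2002 + 13 days = November 16, 2002.
The deadline is November 16, 2002; from November 16, 2002 to December 19, 2002 is 33 days.

33 days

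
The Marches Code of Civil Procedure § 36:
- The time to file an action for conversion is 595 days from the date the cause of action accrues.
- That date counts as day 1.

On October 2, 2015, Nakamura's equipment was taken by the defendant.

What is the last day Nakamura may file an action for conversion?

Counting October 2, 2015 as day 1, day 595 is May 18, 2017.

May 18, 2017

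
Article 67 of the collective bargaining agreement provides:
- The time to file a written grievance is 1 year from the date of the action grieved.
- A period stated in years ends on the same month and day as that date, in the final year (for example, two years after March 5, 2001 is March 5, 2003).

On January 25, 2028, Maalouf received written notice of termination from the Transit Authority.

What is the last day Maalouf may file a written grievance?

1 year after January 25, 2028 is January 25, 2029.

January 25, 2029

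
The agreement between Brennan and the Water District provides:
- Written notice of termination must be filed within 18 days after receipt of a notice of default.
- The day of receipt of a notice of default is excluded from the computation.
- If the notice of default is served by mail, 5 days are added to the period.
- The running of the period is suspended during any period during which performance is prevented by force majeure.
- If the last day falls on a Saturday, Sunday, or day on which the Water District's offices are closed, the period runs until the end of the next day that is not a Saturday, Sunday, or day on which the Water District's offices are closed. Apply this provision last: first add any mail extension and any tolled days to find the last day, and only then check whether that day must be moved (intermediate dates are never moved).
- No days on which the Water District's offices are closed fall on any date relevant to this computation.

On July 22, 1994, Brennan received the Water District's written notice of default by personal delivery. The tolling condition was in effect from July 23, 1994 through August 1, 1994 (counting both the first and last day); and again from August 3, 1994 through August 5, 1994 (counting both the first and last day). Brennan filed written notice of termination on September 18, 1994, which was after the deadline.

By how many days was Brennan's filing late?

18 days after July 22, 1994 is August 9, 1994.
Service was not by mail, so no mail extension applies.
From July 23, 1994 through August 1, 1994 inclusive is 10 days; tolling adds 10 days: August 9, 1994 + 10 days = August 19, 1994.
From August 3, 1994 through August 5, 1994 inclusive is 3 days; tolling adds 3 days: August 19, 1994 + 3 days = August 22, 1994.
August 22, 1994 is a Monday and not a day on which the Water District's offices are closed, so no extension applies.
The deadline is August 22, 1994; from August 22, 1994 to September 18, 1994 is 27 days.

27 days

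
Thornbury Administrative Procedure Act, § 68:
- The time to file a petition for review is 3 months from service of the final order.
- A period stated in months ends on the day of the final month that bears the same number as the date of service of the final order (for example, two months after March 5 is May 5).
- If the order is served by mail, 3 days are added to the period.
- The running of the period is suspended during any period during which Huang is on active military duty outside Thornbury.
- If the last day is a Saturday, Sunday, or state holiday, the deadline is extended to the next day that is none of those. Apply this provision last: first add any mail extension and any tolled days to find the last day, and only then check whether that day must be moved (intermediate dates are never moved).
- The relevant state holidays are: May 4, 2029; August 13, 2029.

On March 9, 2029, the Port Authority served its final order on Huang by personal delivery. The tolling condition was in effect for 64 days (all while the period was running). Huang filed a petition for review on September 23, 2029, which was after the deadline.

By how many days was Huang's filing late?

3 months after March 9, 2029 is June 9, 2029.
Service was not by mail, so no mail extension applies.
Tolling adds 64 days: June 9, 2029 + 64 days = August 12, 2029.
August 12, 2029 is Sunday; August 13, 2029 is a listed holiday. The next qualifying day is August 14, 2029.
The deadline is August 14, 2029; from August 14, 2029 to September 23, 2029 is 40 days.

40 days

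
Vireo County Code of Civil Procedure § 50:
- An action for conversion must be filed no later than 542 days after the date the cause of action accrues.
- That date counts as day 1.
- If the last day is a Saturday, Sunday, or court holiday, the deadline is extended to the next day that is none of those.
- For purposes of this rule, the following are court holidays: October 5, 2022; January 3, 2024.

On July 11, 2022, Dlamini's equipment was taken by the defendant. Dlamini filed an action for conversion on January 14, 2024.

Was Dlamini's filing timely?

No

Counting July 11, 2022 as day 1, day 542 is January 3, 2024.
January 3, 2024 is a listed holiday. The next qualifying day is January 4, 2024.
The deadline is January 4, 2024; the filing on January 14, 2024 is after that date.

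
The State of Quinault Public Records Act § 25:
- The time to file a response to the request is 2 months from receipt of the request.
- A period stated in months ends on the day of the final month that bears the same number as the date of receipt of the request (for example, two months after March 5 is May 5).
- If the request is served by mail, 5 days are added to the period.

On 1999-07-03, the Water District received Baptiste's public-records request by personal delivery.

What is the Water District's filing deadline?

2 months after 1999-07-03 is September 3, 1999.
Service was not by mail, so no mail extension applies.

September 3, 1999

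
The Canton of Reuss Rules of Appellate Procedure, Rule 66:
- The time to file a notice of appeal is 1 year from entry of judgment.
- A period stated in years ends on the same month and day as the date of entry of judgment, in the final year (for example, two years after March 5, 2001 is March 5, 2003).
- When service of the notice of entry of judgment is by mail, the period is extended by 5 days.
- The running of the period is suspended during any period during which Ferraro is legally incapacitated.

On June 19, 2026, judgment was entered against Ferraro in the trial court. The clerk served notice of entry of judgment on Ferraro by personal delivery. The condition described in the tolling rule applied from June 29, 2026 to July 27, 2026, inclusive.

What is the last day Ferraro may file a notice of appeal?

1 year after June 19, 2026 is June 19, 2027.
Service was not by mail, so no mail extension applies.
From June 29, 2026 through July 27, 2026 inclusive is 29 days; tolling adds 29 days: June 19, 2027 + 29 days = July 18, 2027.

July 18, 2027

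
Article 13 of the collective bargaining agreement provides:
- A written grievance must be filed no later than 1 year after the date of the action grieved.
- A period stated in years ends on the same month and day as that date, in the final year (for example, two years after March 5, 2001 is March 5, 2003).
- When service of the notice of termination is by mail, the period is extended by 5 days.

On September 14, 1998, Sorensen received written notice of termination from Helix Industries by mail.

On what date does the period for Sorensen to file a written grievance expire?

1 year after September 14, 1998 is September 14, 1999.
Service was by mail, adding 5 days: September 14, 1999 + 5 days = September 19, 1999.

September 19, 1999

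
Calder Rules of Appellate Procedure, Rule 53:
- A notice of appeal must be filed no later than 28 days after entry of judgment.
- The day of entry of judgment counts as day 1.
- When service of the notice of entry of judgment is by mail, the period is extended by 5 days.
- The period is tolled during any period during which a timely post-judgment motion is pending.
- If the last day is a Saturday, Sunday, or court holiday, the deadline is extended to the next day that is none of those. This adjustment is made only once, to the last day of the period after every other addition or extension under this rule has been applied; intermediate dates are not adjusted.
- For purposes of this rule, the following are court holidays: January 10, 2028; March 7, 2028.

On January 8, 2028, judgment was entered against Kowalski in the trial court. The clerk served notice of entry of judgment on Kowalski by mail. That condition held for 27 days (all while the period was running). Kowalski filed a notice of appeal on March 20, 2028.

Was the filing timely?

No

Counting January 8, 2028 as day 1, day 28 is February 4, 2028.
Service was by mail, adding 5 days: February 4, 2028 + 5 days = February 9, 2028.
Tolling adds 27 days: February 9, 2028 + 27 days = March 7, 2028.
March 7, 2028 is a listed holiday. The next qualifying day is March 8, 2028.
The deadline is March 8, 2028; the filing on March 20, 2028 is after that date.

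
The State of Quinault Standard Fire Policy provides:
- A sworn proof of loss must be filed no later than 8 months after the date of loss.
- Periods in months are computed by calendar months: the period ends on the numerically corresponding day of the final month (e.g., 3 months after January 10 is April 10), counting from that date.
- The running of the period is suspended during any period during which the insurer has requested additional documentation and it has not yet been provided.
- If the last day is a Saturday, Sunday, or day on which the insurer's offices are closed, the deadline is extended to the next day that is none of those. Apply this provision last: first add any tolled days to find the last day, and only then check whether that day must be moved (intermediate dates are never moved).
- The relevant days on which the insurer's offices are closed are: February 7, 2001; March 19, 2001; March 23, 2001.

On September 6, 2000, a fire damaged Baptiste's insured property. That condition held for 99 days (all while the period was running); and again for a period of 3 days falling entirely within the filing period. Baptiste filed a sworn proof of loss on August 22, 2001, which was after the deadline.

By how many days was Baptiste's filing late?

6 days

8 months after September 6, 2000 is May 6, 2001.
Tolling adds 99 days: May 6, 2001 + 99 days = August 13, 2001.
Tolling adds 3 days: August 13, 2001 + 3 days = August 16, 2001.
August 16, 2001 is a Thursday and not a day on which the insurer's offices are closed, so no extension applies.
The deadline is August 16, 2001; from August 16, 2001 to August 22, 2001 is 6 days.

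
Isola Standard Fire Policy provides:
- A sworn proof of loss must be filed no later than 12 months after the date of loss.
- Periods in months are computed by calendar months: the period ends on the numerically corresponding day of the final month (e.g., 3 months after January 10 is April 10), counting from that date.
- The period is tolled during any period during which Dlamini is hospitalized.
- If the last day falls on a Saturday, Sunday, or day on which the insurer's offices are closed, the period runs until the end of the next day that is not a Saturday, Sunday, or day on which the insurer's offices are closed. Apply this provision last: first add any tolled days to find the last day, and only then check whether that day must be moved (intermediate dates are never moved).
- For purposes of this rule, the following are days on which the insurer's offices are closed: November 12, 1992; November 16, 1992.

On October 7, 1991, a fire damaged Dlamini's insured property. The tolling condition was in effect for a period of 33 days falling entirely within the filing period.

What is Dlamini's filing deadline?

12 months after October 7, 1991 is October 7, 1992.
Tolling adds 33 days: October 7, 1992 + 33 days = November 9, 1992.
November 9, 1992 is a Monday and not a day on which the insurer's offices are closed, so no extension applies.

November 9, 1992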